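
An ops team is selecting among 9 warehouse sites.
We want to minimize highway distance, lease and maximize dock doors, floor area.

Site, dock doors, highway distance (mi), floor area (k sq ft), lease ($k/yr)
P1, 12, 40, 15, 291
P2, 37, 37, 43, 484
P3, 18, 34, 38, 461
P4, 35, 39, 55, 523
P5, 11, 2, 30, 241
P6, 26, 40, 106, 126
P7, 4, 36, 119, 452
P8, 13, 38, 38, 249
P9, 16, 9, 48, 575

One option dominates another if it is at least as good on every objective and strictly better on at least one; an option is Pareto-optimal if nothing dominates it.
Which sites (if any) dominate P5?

P1: worse on highway distance (40 vs 2).
P2: worse on highway distance (37 vs 2).
P3: worse on highway distance (34 vs 2).
P4: worse on highway distance (39 vs 2).
P6: worse on highway distance (40 vs 2).
P7: worse on dock doors (4 vs 11).
P8: worse on highway distance (38 vs 2).
P9: worse on highway distance (9 vs 2).
No option dominates P5.

none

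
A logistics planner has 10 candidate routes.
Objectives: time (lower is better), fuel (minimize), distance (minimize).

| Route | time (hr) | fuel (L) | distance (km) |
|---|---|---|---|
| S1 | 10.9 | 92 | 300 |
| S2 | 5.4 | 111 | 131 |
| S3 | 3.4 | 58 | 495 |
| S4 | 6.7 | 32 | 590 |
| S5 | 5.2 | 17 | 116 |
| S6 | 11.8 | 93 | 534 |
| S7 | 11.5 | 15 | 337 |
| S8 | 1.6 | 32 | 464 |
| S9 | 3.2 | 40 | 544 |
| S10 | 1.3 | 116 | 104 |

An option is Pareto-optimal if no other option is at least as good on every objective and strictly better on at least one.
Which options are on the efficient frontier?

S5, S7, S8, S10

S1: dominated by S5 (time 5.2≤10.9, fuel 17≤92, distance 116≤300).
S2: dominated by S5 (time 5.2≤5.4, fuel 17≤111, distance 116≤131).
S3: dominated by S8 (time 1.6≤3.4, fuel 32≤58, distance 464≤495).
S4: dominated by S5 (time 5.2≤6.7, fuel 17≤32, distance 116≤590).
S5: not dominated.
S6: dominated by S1 (time 10.9≤11.8, fuel 92≤93, distance 300≤534).
S7: not dominated (best fuel).
S8: not dominated.
S9: dominated by S8 (time 1.6≤3.2, fuel 32≤40, distance 464≤544).
S10: not dominated (best time).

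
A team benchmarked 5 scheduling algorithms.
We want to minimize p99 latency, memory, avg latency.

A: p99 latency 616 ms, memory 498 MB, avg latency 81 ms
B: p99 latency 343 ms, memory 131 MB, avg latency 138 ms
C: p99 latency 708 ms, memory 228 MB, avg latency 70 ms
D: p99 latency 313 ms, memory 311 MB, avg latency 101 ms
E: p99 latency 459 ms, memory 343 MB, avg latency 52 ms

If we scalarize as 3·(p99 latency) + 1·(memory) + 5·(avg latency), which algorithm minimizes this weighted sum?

D

A: 3·616 + 1·498 + 5·81 = 2751
B: 3·343 + 1·131 + 5·138 = 1850
C: 3·708 + 1·228 + 5·70 = 2702
D: 3·313 + 1·311 + 5·101 = 1755
E: 3·459 + 1·343 + 5·52 = 1980
Lowest: D at 1755.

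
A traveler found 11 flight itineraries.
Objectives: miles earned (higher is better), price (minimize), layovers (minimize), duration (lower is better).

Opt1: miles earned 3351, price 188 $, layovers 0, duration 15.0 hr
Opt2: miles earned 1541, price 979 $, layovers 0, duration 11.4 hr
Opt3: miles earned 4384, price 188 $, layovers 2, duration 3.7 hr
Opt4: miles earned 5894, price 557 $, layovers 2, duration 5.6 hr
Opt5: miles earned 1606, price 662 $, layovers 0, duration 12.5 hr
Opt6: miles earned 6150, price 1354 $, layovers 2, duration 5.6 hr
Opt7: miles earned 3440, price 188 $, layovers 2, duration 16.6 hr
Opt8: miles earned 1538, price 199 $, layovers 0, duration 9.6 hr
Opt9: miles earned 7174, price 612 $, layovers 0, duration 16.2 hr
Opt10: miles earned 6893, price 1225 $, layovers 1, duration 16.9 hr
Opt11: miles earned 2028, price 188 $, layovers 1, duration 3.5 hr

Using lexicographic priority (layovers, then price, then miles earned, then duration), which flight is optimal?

Opt1

First minimize layovers: best is 0, kept {Opt1, Opt2, Opt5, Opt8, Opt9}.
Then minimize price: best is 188, kept {Opt1}.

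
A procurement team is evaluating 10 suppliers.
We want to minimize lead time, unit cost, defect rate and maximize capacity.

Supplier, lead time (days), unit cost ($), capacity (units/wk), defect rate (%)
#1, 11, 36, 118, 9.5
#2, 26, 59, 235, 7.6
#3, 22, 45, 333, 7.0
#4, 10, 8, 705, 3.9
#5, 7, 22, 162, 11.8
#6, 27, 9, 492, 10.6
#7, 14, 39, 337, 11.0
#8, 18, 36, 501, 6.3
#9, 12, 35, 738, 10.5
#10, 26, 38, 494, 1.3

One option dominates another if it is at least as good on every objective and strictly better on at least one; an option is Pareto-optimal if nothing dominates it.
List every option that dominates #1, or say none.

#4: lead time 10≤11, unit cost 8≤36, capacity 705≥118, defect rate 3.9≤9.5 — dominates #1.
Others (#2, #3, #5, #6, #7, #8, #9, #10) are each worse than #1 on at least one objective.

#4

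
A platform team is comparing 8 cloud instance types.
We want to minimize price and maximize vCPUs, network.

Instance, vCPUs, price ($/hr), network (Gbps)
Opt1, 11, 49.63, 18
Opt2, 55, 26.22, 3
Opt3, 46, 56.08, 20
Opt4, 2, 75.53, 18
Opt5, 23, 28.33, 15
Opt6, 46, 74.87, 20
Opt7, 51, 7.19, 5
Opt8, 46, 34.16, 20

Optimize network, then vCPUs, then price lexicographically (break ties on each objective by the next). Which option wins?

First maximize network: best is 20, kept {Opt3, Opt6, Opt8}.
Then maximize vCPUs: best is 46, kept {Opt3, Opt6, Opt8}.
Then minimize price: best is 34.16, kept {Opt8}.

Opt8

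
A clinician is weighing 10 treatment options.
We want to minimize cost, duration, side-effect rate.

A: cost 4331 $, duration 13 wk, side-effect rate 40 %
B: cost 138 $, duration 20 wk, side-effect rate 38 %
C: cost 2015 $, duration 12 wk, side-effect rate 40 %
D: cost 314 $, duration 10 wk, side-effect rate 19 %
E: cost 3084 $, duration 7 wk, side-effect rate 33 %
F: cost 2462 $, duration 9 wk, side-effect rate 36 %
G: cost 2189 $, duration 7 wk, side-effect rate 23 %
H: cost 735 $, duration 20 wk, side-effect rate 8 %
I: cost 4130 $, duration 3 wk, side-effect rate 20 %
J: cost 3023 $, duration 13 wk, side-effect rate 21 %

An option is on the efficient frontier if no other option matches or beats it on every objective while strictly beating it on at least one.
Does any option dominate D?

A: worse on cost (4331 vs 314).
B: worse on duration (20 vs 10).
C: worse on cost (2015 vs 314).
E: worse on cost (3084 vs 314).
F: worse on cost (2462 vs 314).
G: worse on cost (2189 vs 314).
H: worse on cost (735 vs 314).
I: worse on cost (4130 vs 314).
J: worse on cost (3023 vs 314).
No option is at least as good as D on every objective and strictly better on one.

No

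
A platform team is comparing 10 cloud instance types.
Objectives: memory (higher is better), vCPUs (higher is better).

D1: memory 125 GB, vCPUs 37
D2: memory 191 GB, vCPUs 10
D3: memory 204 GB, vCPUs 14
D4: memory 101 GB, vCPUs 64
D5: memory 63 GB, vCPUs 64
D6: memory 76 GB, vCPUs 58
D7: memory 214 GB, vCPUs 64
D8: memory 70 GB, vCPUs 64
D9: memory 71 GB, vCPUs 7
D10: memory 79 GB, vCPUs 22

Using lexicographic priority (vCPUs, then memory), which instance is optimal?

First maximize vCPUs: best is 64, kept {D4, D5, D7, D8}.
Then maximize memory: best is 214, kept {D7}.

D7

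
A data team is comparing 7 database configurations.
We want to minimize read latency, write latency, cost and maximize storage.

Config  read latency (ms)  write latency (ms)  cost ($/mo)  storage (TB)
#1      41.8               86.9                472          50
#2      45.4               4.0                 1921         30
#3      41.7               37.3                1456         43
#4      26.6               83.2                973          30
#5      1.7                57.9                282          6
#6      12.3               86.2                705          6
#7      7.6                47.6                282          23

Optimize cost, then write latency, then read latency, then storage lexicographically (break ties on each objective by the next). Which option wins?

First minimize cost: best is 282, kept {#5, #7}.
Then minimize write latency: best is 47.6, kept {#7}.

#7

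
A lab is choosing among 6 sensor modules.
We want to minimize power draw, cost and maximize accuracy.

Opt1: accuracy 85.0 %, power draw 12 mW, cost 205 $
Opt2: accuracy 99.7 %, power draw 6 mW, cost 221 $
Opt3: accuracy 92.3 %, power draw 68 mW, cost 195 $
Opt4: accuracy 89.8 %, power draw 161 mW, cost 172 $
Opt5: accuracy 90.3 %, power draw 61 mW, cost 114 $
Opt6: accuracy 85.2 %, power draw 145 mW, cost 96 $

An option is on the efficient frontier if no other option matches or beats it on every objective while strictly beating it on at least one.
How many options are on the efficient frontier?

5

Opt1: not dominated.
Opt2: not dominated (best accuracy).
Opt3: not dominated.
Opt4: dominated by Opt5 (accuracy 90.3≥89.8, power draw 61≤161, cost 114≤172).
Opt5: not dominated.
Opt6: not dominated (best cost).
Pareto-optimal: Opt1, Opt2, Opt3, Opt5, Opt6 → 5.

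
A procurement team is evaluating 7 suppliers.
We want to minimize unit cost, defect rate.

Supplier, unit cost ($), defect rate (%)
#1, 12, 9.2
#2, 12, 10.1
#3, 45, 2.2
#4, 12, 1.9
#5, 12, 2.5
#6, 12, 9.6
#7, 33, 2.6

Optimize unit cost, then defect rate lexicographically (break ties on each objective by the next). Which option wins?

#4

First minimize unit cost: best is 12, kept {#1, #2, #4, #5, #6}.
Then minimize defect rate: best is 1.9, kept {#4}.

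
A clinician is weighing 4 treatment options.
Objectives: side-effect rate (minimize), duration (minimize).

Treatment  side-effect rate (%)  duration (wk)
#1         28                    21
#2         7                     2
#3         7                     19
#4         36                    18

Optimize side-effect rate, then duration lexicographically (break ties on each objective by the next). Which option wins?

#2

First minimize side-effect rate: best is 7, kept {#2, #3}.
Then minimize duration: best is 2, kept {#2}.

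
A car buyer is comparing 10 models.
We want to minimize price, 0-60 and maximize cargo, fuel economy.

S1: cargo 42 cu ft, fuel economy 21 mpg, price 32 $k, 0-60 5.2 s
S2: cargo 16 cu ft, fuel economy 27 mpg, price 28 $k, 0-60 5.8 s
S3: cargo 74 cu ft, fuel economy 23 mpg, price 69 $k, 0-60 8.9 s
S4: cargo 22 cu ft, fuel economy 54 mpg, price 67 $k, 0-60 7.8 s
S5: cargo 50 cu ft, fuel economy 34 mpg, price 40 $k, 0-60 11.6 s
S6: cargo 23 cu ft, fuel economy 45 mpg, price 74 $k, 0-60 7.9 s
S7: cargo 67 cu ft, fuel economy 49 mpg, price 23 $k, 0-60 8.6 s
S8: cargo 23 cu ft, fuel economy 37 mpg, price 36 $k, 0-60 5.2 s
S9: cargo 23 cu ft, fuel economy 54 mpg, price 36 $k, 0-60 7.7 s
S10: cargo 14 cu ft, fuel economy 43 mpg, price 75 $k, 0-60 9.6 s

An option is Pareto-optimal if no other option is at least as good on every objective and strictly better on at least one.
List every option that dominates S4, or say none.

S9: cargo 23≥22, fuel economy 54≥54, price 36≤67, 0-60 7.7≤7.8 — dominates S4.
Others (S1, S2, S3, S5, S6, S7, S8, S10) are each worse than S4 on at least one objective.

S9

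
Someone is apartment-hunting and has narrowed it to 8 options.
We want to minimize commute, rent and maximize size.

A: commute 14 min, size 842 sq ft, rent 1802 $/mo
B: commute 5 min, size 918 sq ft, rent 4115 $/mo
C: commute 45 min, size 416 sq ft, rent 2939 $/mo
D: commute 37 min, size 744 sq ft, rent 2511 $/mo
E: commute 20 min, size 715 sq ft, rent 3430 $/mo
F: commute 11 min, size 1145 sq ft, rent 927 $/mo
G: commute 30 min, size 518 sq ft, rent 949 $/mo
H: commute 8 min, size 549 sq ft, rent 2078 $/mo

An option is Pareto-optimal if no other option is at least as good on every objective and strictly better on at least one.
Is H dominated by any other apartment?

A: worse on commute (14 vs 8).
B: worse on rent (4115 vs 2078).
C: worse on commute (45 vs 8).
D: worse on commute (37 vs 8).
E: worse on commute (20 vs 8).
F: worse on commute (11 vs 8).
G: worse on commute (30 vs 8).
No option is at least as good as H on every objective and strictly better on one.

No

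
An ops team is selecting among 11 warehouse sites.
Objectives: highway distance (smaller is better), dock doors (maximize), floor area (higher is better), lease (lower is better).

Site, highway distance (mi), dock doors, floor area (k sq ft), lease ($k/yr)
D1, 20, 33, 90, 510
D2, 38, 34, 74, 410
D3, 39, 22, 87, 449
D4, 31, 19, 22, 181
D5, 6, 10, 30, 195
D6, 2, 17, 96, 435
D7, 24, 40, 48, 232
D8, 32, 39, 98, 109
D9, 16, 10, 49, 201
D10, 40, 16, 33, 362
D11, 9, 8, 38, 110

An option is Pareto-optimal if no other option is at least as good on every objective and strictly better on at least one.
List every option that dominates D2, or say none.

D8

D8: highway distance 32≤38, dock doors 39≥34, floor area 98≥74, lease 109≤410 — dominates D2.
Others (D1, D3, D4, D5, D6, D7, D9, D10, D11) are each worse than D2 on at least one objective.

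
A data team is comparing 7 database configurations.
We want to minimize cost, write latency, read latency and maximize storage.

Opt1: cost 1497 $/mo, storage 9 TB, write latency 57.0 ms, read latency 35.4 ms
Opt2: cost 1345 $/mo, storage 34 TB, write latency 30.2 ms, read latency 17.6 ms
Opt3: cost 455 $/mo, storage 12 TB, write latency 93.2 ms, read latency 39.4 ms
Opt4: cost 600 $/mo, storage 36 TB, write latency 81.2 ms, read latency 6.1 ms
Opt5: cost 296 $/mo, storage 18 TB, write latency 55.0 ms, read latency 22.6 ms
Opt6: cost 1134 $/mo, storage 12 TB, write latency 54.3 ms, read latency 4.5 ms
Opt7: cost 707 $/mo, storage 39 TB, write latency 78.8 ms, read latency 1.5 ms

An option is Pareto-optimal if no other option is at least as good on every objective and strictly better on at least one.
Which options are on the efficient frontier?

Opt2, Opt4, Opt5, Opt6, Opt7

Opt1: dominated by Opt2 (cost 1345≤1497, storage 34≥9, write latency 30.2≤57.0, read latency 17.6≤35.4).
Opt2: not dominated (best write latency).
Opt3: dominated by Opt5 (cost 296≤455, storage 18≥12, write latency 55.0≤93.2, read latency 22.6≤39.4).
Opt4: not dominated.
Opt5: not dominated (best cost).
Opt6: not dominated.
Opt7: not dominated (best storage).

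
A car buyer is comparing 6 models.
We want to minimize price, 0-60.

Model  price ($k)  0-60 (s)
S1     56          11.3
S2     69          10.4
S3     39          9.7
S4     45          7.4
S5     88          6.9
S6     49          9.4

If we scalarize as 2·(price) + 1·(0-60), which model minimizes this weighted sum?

S1: 2·56 + 1·11.3 = 123.3
S2: 2·69 + 1·10.4 = 148.4
S3: 2·39 + 1·9.7 = 87.7
S4: 2·45 + 1·7.4 = 97.4
S5: 2·88 + 1·6.9 = 182.9
S6: 2·49 + 1·9.4 = 107.4
Lowest: S3 at 87.7.

S3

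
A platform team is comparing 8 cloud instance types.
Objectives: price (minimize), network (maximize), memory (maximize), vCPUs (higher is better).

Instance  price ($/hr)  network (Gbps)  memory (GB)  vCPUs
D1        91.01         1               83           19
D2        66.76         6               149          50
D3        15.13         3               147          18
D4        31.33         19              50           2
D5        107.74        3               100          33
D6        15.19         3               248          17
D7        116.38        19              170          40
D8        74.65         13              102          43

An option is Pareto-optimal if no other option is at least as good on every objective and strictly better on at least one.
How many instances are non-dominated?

6

D1: dominated by D2 (price 66.76≤91.01, network 6≥1, memory 149≥83, vCPUs 50≥19).
D2: not dominated (best vCPUs).
D3: not dominated (best price).
D4: not dominated.
D5: dominated by D2 (price 66.76≤107.74, network 6≥3, memory 149≥100, vCPUs 50≥33).
D6: not dominated (best memory).
D7: not dominated.
D8: not dominated.
Pareto-optimal: D2, D3, D4, D6, D7, D8 → 6.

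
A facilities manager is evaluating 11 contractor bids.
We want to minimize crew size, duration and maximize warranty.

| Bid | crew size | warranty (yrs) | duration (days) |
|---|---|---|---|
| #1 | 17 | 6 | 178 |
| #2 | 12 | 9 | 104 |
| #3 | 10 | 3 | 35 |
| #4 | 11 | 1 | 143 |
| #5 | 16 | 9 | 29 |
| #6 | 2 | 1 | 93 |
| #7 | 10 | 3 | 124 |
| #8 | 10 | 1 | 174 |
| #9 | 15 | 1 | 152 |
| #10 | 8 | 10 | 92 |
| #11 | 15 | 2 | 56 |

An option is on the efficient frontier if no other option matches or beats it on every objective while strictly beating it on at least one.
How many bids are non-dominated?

#1: dominated by #2 (crew size 12≤17, warranty 9≥6, duration 104≤178).
#2: dominated by #10 (crew size 8≤12, warranty 10≥9, duration 92≤104).
#3: not dominated.
#4: dominated by #3 (crew size 10≤11, warranty 3≥1, duration 35≤143).
#5: not dominated (best duration).
#6: not dominated (best crew size).
#7: dominated by #3 (crew size 10≤10, warranty 3≥3, duration 35≤124).
#8: dominated by #3 (crew size 10≤10, warranty 3≥1, duration 35≤174).
#9: dominated by #2 (crew size 12≤15, warranty 9≥1, duration 104≤152).
#10: not dominated (best warranty).
#11: dominated by #3 (crew size 10≤15, warranty 3≥2, duration 35≤56).
Pareto-optimal: #3, #5, #6, #10 → 4.

4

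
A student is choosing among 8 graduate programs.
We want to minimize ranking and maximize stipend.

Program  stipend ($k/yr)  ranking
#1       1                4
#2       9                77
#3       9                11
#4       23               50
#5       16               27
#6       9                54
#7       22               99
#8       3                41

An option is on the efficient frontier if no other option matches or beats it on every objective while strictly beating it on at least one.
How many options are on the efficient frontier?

4

#1: not dominated (best ranking).
#2: dominated by #3 (stipend 9≥9, ranking 11≤77).
#3: not dominated.
#4: not dominated (best stipend).
#5: not dominated.
#6: dominated by #3 (stipend 9≥9, ranking 11≤54).
#7: dominated by #4 (stipend 23≥22, ranking 50≤99).
#8: dominated by #3 (stipend 9≥3, ranking 11≤41).
Pareto-optimal: #1, #3, #4, #5 → 4.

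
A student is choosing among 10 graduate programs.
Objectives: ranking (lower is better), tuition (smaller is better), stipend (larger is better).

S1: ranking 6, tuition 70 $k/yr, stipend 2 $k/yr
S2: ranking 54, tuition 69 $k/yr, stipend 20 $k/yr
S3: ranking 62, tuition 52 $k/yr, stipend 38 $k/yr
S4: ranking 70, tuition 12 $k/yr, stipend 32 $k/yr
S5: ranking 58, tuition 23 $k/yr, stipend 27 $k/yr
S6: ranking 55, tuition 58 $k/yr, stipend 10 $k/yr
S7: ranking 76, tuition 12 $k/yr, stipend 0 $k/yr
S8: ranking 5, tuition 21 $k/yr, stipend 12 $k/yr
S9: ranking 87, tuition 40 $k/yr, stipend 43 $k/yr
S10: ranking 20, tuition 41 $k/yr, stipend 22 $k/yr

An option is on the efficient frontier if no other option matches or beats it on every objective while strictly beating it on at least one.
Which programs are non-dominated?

S1: dominated by S8 (ranking 5≤6, tuition 21≤70, stipend 12≥2).
S2: dominated by S10 (ranking 20≤54, tuition 41≤69, stipend 22≥20).
S3: not dominated.
S4: not dominated.
S5: not dominated.
S6: dominated by S8 (ranking 5≤55, tuition 21≤58, stipend 12≥10).
S7: dominated by S4 (ranking 70≤76, tuition 12≤12, stipend 32≥0).
S8: not dominated (best ranking).
S9: not dominated (best stipend).
S10: not dominated.

S3, S4, S5, S8, S9, S10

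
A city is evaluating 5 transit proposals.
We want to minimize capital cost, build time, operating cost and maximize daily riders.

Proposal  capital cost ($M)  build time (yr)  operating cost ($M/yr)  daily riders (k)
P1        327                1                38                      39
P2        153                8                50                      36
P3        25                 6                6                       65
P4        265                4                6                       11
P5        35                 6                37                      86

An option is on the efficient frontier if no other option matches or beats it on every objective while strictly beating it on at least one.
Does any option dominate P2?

Yes

P3 vs P2: capital cost 25≤153, build time 6≤8, operating cost 6≤50, daily riders 65≥36 — P3 is at least as good on every objective and strictly better on at least one, so P3 dominates P2.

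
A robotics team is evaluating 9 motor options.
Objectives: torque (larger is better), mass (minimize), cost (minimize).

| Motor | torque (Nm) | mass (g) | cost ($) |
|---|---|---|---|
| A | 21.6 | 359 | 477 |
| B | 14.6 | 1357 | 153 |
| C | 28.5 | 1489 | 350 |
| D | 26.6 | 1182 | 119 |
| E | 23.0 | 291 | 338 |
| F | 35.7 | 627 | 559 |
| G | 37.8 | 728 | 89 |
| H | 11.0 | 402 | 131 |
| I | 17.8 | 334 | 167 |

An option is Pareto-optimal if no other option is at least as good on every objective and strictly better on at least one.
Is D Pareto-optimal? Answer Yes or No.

G vs D: torque 37.8≥26.6, mass 728≤1182, cost 89≤119 — G is at least as good on every objective and strictly better on at least one, so G dominates D.

No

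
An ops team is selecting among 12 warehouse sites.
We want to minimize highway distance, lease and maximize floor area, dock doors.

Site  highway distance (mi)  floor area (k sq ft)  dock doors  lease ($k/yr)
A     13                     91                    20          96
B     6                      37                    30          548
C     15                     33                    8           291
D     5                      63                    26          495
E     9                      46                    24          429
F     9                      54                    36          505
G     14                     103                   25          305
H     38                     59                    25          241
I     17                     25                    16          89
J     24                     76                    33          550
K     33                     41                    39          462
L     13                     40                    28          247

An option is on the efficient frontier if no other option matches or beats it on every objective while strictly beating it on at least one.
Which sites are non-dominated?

A, B, D, E, F, G, H, I, J, K, L

A: not dominated.
B: not dominated.
C: dominated by A (highway distance 13≤15, floor area 91≥33, dock doors 20≥8, lease 96≤291).
D: not dominated (best highway distance).
E: not dominated.
F: not dominated.
G: not dominated (best floor area).
H: not dominated.
I: not dominated (best lease).
J: not dominated.
K: not dominated (best dock doors).
L: not dominated.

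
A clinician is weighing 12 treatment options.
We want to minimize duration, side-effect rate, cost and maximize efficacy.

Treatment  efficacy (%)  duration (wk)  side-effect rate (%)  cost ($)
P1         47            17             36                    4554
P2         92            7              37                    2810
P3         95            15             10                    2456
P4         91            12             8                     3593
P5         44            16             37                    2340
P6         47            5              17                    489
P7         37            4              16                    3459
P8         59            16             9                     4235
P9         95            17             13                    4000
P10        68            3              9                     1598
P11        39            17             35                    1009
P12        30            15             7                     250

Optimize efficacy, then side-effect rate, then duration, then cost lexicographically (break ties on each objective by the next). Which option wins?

First maximize efficacy: best is 95, kept {P3, P9}.
Then minimize side-effect rate: best is 10, kept {P3}.

P3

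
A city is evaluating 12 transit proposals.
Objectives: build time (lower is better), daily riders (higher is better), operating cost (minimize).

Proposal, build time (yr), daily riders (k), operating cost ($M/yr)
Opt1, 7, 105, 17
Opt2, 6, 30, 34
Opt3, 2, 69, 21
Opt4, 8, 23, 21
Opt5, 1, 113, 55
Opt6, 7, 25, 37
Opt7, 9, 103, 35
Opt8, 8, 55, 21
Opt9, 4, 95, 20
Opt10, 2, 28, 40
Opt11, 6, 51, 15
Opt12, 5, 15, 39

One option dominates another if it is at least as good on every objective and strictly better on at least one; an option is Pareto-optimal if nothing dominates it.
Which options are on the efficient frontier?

Opt1, Opt3, Opt5, Opt9, Opt11

Opt1: not dominated.
Opt2: dominated by Opt3 (build time 2≤6, daily riders 69≥30, operating cost 21≤34).
Opt3: not dominated.
Opt4: dominated by Opt1 (build time 7≤8, daily riders 105≥23, operating cost 17≤21).
Opt5: not dominated (best build time).
Opt6: dominated by Opt1 (build time 7≤7, daily riders 105≥25, operating cost 17≤37).
Opt7: dominated by Opt1 (build time 7≤9, daily riders 105≥103, operating cost 17≤35).
Opt8: dominated by Opt1 (build time 7≤8, daily riders 105≥55, operating cost 17≤21).
Opt9: not dominated.
Opt10: dominated by Opt3 (build time 2≤2, daily riders 69≥28, operating cost 21≤40).
Opt11: not dominated (best operating cost).
Opt12: dominated by Opt3 (build time 2≤5, daily riders 69≥15, operating cost 21≤39).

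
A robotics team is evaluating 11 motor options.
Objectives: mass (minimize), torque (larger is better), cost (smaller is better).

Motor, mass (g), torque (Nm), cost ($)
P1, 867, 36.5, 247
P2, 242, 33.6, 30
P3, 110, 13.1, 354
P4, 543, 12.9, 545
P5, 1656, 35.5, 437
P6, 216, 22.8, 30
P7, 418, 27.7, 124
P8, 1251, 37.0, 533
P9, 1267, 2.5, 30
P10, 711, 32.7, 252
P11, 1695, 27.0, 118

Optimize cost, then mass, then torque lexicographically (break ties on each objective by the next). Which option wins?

First minimize cost: best is 30, kept {P2, P6, P9}.
Then minimize mass: best is 216, kept {P6}.

P6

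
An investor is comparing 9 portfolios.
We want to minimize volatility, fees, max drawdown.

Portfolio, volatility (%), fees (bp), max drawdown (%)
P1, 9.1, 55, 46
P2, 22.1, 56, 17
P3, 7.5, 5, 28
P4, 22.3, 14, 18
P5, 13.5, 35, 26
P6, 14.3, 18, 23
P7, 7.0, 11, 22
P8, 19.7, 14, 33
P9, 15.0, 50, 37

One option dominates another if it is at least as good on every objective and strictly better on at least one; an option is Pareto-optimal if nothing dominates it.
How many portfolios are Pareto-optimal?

4

P1: dominated by P3 (volatility 7.5≤9.1, fees 5≤55, max drawdown 28≤46).
P2: not dominated (best max drawdown).
P3: not dominated (best fees).
P4: not dominated.
P5: dominated by P7 (volatility 7.0≤13.5, fees 11≤35, max drawdown 22≤26).
P6: dominated by P7 (volatility 7.0≤14.3, fees 11≤18, max drawdown 22≤23).
P7: not dominated (best volatility).
P8: dominated by P3 (volatility 7.5≤19.7, fees 5≤14, max drawdown 28≤33).
P9: dominated by P3 (volatility 7.5≤15.0, fees 5≤50, max drawdown 28≤37).
Pareto-optimal: P2, P3, P4, P7 → 4.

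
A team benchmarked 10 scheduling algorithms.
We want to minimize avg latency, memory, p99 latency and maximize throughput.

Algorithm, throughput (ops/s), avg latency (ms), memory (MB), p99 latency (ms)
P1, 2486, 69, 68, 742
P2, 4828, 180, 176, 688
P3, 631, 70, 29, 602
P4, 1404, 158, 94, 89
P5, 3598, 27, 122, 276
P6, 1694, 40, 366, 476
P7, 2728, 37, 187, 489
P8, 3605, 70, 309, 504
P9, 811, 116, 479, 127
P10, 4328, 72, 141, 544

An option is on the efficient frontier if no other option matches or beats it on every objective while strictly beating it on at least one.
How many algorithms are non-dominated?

P1: not dominated.
P2: not dominated (best throughput).
P3: not dominated (best memory).
P4: not dominated (best p99 latency).
P5: not dominated (best avg latency).
P6: dominated by P5 (throughput 3598≥1694, avg latency 27≤40, memory 122≤366, p99 latency 276≤476).
P7: dominated by P5 (throughput 3598≥2728, avg latency 27≤37, memory 122≤187, p99 latency 276≤489).
P8: not dominated.
P9: not dominated.
P10: not dominated.
Pareto-optimal: P1, P2, P3, P4, P5, P8, P9, P10 → 8.

8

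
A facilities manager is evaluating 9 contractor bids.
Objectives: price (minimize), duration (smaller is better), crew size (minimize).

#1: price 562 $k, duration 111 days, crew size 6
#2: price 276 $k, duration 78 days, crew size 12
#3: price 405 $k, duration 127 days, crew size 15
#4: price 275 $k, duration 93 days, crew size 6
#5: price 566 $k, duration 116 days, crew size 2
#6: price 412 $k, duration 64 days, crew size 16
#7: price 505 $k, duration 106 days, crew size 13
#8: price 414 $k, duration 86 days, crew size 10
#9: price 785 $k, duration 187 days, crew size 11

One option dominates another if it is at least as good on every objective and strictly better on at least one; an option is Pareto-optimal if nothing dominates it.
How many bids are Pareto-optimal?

#1: dominated by #4 (price 275≤562, duration 93≤111, crew size 6≤6).
#2: not dominated.
#3: dominated by #2 (price 276≤405, duration 78≤127, crew size 12≤15).
#4: not dominated (best price).
#5: not dominated (best crew size).
#6: not dominated (best duration).
#7: dominated by #2 (price 276≤505, duration 78≤106, crew size 12≤13).
#8: not dominated.
#9: dominated by #1 (price 562≤785, duration 111≤187, crew size 6≤11).
Pareto-optimal: #2, #4, #5, #6, #8 → 5.

5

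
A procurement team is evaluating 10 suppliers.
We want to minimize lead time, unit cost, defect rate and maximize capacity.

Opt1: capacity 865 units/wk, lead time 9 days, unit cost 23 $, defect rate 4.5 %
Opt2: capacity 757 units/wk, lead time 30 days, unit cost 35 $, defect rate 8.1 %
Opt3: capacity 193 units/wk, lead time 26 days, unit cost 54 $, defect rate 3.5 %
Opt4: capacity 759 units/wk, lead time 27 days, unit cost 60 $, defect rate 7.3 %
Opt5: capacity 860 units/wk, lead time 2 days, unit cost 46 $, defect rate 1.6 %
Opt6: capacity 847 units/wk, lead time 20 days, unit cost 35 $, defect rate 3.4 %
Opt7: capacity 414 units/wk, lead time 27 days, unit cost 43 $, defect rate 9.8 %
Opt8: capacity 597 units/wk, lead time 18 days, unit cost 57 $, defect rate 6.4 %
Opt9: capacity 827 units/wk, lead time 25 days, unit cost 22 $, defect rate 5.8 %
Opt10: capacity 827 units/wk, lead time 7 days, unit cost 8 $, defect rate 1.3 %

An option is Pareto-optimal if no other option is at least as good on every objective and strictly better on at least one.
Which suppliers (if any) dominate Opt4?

Opt1, Opt5, Opt6, Opt9, Opt10

Opt1: capacity 865≥759, lead time 9≤27, unit cost 23≤60, defect rate 4.5≤7.3 — dominates Opt4.
Opt5: capacity 860≥759, lead time 2≤27, unit cost 46≤60, defect rate 1.6≤7.3 — dominates Opt4.
Opt6: capacity 847≥759, lead time 20≤27, unit cost 35≤60, defect rate 3.4≤7.3 — dominates Opt4.
Opt9: capacity 827≥759, lead time 25≤27, unit cost 22≤60, defect rate 5.8≤7.3 — dominates Opt4.
Opt10: capacity 827≥759, lead time 7≤27, unit cost 8≤60, defect rate 1.3≤7.3 — dominates Opt4.
Others (Opt2, Opt3, Opt7, Opt8) are each worse than Opt4 on at least one objective.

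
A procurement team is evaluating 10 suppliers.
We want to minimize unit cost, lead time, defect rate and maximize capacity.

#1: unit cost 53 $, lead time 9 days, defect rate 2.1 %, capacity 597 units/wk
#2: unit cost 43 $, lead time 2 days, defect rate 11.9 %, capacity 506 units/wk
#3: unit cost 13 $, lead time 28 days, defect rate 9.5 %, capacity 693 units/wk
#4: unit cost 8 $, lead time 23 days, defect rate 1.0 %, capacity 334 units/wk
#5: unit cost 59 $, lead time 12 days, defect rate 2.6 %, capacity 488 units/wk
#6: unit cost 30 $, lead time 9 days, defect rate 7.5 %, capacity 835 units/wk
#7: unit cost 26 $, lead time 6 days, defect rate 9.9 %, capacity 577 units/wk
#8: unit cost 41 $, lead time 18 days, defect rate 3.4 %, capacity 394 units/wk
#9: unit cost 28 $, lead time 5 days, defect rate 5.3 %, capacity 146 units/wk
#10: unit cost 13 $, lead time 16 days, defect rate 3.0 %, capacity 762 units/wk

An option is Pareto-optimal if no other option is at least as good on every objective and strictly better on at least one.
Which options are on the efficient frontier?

#1: not dominated.
#2: not dominated (best lead time).
#3: dominated by #10 (unit cost 13≤13, lead time 16≤28, defect rate 3.0≤9.5, capacity 762≥693).
#4: not dominated (best unit cost).
#5: dominated by #1 (unit cost 53≤59, lead time 9≤12, defect rate 2.1≤2.6, capacity 597≥488).
#6: not dominated (best capacity).
#7: not dominated.
#8: dominated by #10 (unit cost 13≤41, lead time 16≤18, defect rate 3.0≤3.4, capacity 762≥394).
#9: not dominated.
#10: not dominated.

#1, #2, #4, #6, #7, #9, #10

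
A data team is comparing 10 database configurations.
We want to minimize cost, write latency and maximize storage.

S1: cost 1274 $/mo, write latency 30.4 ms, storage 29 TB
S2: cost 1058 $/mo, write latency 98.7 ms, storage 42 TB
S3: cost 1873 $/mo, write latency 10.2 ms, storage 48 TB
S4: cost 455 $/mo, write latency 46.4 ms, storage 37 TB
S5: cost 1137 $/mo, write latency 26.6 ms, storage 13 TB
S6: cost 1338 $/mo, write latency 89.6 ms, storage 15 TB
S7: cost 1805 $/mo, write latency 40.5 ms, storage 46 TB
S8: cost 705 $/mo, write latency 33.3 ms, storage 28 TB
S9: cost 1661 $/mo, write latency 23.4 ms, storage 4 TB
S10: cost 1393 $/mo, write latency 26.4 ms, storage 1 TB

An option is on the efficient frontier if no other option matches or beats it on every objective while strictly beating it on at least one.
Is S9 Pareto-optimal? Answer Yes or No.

Yes

S1: worse on write latency (30.4 vs 23.4).
S2: worse on write latency (98.7 vs 23.4).
S3: worse on cost (1873 vs 1661).
S4: worse on write latency (46.4 vs 23.4).
S5: worse on write latency (26.6 vs 23.4).
S6: worse on write latency (89.6 vs 23.4).
S7: worse on cost (1805 vs 1661).
S8: worse on write latency (33.3 vs 23.4).
S10: worse on write latency (26.4 vs 23.4).
No option is at least as good as S9 on every objective and strictly better on one.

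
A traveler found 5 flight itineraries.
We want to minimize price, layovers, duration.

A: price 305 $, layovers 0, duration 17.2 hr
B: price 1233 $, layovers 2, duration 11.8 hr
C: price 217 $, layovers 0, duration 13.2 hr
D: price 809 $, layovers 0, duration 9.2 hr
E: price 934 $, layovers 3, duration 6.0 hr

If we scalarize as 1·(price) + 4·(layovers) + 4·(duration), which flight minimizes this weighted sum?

C

A: 1·305 + 4·0 + 4·17.2 = 373.8
B: 1·1233 + 4·2 + 4·11.8 = 1288.2
C: 1·217 + 4·0 + 4·13.2 = 269.8
D: 1·809 + 4·0 + 4·9.2 = 845.8
E: 1·934 + 4·3 + 4·6.0 = 970.0
Lowest: C at 269.8.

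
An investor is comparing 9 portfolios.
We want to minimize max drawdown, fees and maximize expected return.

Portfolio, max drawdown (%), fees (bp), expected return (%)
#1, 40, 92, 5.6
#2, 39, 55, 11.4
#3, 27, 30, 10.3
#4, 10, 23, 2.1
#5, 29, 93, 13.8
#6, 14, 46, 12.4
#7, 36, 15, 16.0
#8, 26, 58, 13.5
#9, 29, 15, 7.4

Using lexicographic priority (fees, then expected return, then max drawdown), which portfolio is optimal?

First minimize fees: best is 15, kept {#7, #9}.
Then maximize expected return: best is 16.0, kept {#7}.

#7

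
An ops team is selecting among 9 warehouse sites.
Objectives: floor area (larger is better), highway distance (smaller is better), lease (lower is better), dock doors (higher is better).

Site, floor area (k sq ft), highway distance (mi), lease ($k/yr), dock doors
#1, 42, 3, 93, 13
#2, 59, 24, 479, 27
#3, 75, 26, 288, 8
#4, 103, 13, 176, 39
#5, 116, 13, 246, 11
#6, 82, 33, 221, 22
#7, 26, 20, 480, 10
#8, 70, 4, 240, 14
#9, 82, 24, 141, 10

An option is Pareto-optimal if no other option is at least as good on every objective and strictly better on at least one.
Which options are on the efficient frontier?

#1: not dominated (best highway distance).
#2: dominated by #4 (floor area 103≥59, highway distance 13≤24, lease 176≤479, dock doors 39≥27).
#3: dominated by #4 (floor area 103≥75, highway distance 13≤26, lease 176≤288, dock doors 39≥8).
#4: not dominated (best dock doors).
#5: not dominated (best floor area).
#6: dominated by #4 (floor area 103≥82, highway distance 13≤33, lease 176≤221, dock doors 39≥22).
#7: dominated by #1 (floor area 42≥26, highway distance 3≤20, lease 93≤480, dock doors 13≥10).
#8: not dominated.
#9: not dominated.

#1, #4, #5, #8, #9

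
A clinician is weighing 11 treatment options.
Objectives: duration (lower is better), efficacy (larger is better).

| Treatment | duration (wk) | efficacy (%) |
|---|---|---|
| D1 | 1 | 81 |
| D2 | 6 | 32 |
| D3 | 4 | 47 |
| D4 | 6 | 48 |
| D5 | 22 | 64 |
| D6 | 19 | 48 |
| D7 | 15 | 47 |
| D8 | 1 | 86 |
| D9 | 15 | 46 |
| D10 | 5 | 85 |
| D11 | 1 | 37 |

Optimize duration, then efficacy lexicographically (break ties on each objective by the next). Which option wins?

D8

First minimize duration: best is 1, kept {D1, D8, D11}.
Then maximize efficacy: best is 86, kept {D8}.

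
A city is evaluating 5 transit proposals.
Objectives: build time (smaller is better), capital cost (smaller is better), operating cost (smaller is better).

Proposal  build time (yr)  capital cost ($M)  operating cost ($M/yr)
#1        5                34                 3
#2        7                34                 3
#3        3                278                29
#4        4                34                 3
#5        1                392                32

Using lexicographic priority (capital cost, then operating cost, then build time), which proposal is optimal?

#4

First minimize capital cost: best is 34, kept {#1, #2, #4}.
Then minimize operating cost: best is 3, kept {#1, #2, #4}.
Then minimize build time: best is 4, kept {#4}.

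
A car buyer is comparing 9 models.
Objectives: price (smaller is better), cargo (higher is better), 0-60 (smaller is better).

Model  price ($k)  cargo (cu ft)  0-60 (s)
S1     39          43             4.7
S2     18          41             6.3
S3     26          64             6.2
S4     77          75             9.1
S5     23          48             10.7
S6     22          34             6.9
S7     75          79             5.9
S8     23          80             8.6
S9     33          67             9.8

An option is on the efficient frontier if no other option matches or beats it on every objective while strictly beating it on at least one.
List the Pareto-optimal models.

S1: not dominated (best 0-60).
S2: not dominated (best price).
S3: not dominated.
S4: dominated by S7 (price 75≤77, cargo 79≥75, 0-60 5.9≤9.1).
S5: dominated by S8 (price 23≤23, cargo 80≥48, 0-60 8.6≤10.7).
S6: dominated by S2 (price 18≤22, cargo 41≥34, 0-60 6.3≤6.9).
S7: not dominated.
S8: not dominated (best cargo).
S9: dominated by S8 (price 23≤33, cargo 80≥67, 0-60 8.6≤9.8).

S1, S2, S3, S7, S8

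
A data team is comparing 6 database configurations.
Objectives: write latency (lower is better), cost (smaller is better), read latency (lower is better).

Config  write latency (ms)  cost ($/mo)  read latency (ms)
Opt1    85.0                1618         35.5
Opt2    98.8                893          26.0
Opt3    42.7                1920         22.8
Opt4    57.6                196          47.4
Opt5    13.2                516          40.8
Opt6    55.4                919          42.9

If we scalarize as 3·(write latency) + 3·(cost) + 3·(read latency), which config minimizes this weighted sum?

Opt4

Opt1: 3·85.0 + 3·1618 + 3·35.5 = 5215.5
Opt2: 3·98.8 + 3·893 + 3·26.0 = 3053.4
Opt3: 3·42.7 + 3·1920 + 3·22.8 = 5956.5
Opt4: 3·57.6 + 3·196 + 3·47.4 = 903.0
Opt5: 3·13.2 + 3·516 + 3·40.8 = 1710.0
Opt6: 3·55.4 + 3·919 + 3·42.9 = 3051.9
Lowest: Opt4 at 903.0.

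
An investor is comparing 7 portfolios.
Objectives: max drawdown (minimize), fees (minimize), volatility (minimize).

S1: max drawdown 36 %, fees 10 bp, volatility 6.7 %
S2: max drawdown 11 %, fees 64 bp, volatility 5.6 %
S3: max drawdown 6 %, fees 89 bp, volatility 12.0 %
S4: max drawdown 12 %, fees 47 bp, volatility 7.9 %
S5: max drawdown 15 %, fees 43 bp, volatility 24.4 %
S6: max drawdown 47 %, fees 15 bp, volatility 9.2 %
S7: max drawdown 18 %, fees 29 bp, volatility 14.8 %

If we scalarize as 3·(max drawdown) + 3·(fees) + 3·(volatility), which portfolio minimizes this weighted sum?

S1

S1: 3·36 + 3·10 + 3·6.7 = 158.1
S2: 3·11 + 3·64 + 3·5.6 = 241.8
S3: 3·6 + 3·89 + 3·12.0 = 321.0
S4: 3·12 + 3·47 + 3·7.9 = 200.7
S5: 3·15 + 3·43 + 3·24.4 = 247.2
S6: 3·47 + 3·15 + 3·9.2 = 213.6
S7: 3·18 + 3·29 + 3·14.8 = 185.4
Lowest: S1 at 158.1.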